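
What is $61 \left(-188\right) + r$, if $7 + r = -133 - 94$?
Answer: $-11702$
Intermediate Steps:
$r = -234$ ($r = -7 - 227 = -234$)
$61 \left(-188\right) + r = 61 \left(-188\right) - 234 = -11468 - 234 = -11702$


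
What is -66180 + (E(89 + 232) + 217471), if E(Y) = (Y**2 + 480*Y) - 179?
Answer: 408233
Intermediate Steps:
E(Y) = -179 + Y**2 + 480*Y
-66180 + (E(89 + 232) + 217471) = -66180 + ((-179 + (89 + 232)**2 + 480*(89 + 232)) + 217471) = -66180 + ((-179 + 321**2 + 480*321) + 217471) = -66180 + ((-179 + 103041 + 154080) + 217471) = -66180 + (256942 + 217471) = -66180 + 474413 = 408233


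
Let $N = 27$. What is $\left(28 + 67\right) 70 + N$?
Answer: $6677$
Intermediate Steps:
$\left(28 + 67\right) 70 + N = \left(28 + 67\right) 70 + 27 = 95 \cdot 70 + 27 = 6650 + 27 = 6677$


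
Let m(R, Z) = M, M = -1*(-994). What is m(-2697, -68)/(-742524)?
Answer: -497/371262 ≈ -0.0013387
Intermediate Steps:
M = 994
m(R, Z) = 994
m(-2697, -68)/(-742524) = 994/(-742524) = 994*(-1/742524) = -497/371262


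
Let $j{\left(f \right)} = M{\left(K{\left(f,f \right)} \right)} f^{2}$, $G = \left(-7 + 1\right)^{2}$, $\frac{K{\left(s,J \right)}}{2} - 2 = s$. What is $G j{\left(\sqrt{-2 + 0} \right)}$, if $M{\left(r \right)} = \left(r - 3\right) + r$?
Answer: $-360 - 288 i \sqrt{2} \approx -360.0 - 407.29 i$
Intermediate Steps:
$K{\left(s,J \right)} = 4 + 2 s$
$M{\left(r \right)} = -3 + 2 r$ ($M{\left(r \right)} = \left(-3 + r\right) + r = -3 + 2 r$)
$G = 36$ ($G = \left(-6\right)^{2} = 36$)
$j{\left(f \right)} = f^{2} \left(5 + 4 f\right)$ ($j{\left(f \right)} = \left(-3 + 2 \left(4 + 2 f\right)\right) f^{2} = \left(-3 + \left(8 + 4 f\right)\right) f^{2} = \left(5 + 4 f\right) f^{2} = f^{2} \left(5 + 4 f\right)$)
$G j{\left(\sqrt{-2 + 0} \right)} = 36 \left(\sqrt{-2 + 0}\right)^{2} \left(5 + 4 \sqrt{-2 + 0}\right) = 36 \left(\sqrt{-2}\right)^{2} \left(5 + 4 \sqrt{-2}\right) = 36 \left(i \sqrt{2}\right)^{2} \left(5 + 4 i \sqrt{2}\right) = 36 \left(- 2 \left(5 + 4 i \sqrt{2}\right)\right) = 36 \left(-10 - 8 i \sqrt{2}\right) = -360 - 288 i \sqrt{2}$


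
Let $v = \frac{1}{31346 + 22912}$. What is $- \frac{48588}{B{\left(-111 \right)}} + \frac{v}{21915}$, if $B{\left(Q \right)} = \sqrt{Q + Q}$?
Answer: $\frac{1}{1189064070} + \frac{8098 i \sqrt{222}}{37} \approx 8.41 \cdot 10^{-10} + 3261.0 i$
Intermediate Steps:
$v = \frac{1}{54258} \approx 1.843 \cdot 10^{-5}$
$B{\left(Q \right)} = \sqrt{2} \sqrt{Q}$ ($B{\left(Q \right)} = \sqrt{2 Q} = \sqrt{2} \sqrt{Q}$)
$- \frac{48588}{B{\left(-111 \right)}} + \frac{v}{21915} = - \frac{48588}{\sqrt{2} \sqrt{-111}} + \frac{1}{54258 \cdot 21915} = - \frac{48588}{\sqrt{2} i \sqrt{111}} + \frac{1}{54258} \cdot \frac{1}{21915} = - \frac{48588}{i \sqrt{222}} + \frac{1}{1189064070} = - 48588 \left(- \frac{i \sqrt{222}}{222}\right) + \frac{1}{1189064070} = \frac{8098 i \sqrt{222}}{37} + \frac{1}{1189064070} = \frac{1}{1189064070} + \frac{8098 i \sqrt{222}}{37}$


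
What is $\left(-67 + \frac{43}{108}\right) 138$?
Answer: $- \frac{165439}{18} \approx -9191.1$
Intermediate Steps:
$\left(-67 + \frac{43}{108}\right) 138 = \left(- \frac{7193}{108}\right) 138 = - \frac{165439}{18}$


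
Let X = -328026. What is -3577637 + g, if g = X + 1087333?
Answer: -2818330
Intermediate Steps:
g = 759307 (g = -328026 + 1087333 = 759307)
-3577637 + g = -3577637 + 759307 = -2818330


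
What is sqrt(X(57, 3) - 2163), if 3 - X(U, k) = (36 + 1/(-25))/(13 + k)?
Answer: 7*I*sqrt(17651)/20 ≈ 46.5*I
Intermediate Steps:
X(U, k) = 3 - 899/(25*(13 + k)) (X(U, k) = 3 - (36 + 1/(-25))/(13 + k) = 3 - (36 - 1/25)/(13 + k) = 3 - 899/(25*(13 + k)))
sqrt(X(57, 3) - 2163) = sqrt((76 + 75*3)/(25*(13 + 3)) - 2163) = sqrt((1/25)*(76 + 225)/16 - 2163) = sqrt((1/25)*(1/16)*301 - 2163) = sqrt(301/400 - 2163) = sqrt(-864899/400) = 7*I*sqrt(17651)/20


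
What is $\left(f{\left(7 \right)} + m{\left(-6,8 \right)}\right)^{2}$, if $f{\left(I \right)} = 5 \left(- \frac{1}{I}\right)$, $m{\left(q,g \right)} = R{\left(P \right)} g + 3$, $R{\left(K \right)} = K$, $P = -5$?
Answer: $\frac{69696}{49} \approx 1422.4$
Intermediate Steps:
$m{\left(q,g \right)} = 3 - 5 g$ ($m{\left(q,g \right)} = - 5 g + 3 = 3 - 5 g$)
$f{\left(I \right)} = - \frac{5}{I}$
$\left(f{\left(7 \right)} + m{\left(-6,8 \right)}\right)^{2} = \left(- \frac{5}{7} + \left(3 - 40\right)\right)^{2} = \left(\left(-5\right) \frac{1}{7} + \left(3 - 40\right)\right)^{2} = \left(- \frac{5}{7} - 37\right)^{2} = \left(- \frac{264}{7}\right)^{2} = \frac{69696}{49}$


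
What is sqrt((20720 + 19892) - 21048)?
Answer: 2*sqrt(4891) ≈ 139.87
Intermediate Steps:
sqrt((20720 + 19892) - 21048) = sqrt(40612 - 21048) = sqrt(19564) = 2*sqrt(4891)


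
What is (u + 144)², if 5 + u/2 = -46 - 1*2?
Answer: 1444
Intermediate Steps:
u = -106 (u = -10 + 2*(-46 - 1*2) = -10 + 2*(-46 - 2) = -10 + 2*(-48) = -10 - 96 = -106)
(u + 144)² = (-106 + 144)² = 38² = 1444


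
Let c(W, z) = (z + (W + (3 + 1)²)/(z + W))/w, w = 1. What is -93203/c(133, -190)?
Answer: 5312571/10979 ≈ 483.88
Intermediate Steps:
c(W, z) = z + (16 + W)/(W + z) (c(W, z) = (z + (W + (3 + 1)²)/(z + W))/1 = (z + (W + 4²)/(W + z))*1 = (z + (W + 16)/(W + z))*1 = (z + (16 + W)/(W + z))*1 = z + (16 + W)/(W + z))
-93203/c(133, -190) = -93203*(133 - 190)/(16 + 133 + (-190)² + 133*(-190)) = -93203*(-57/(16 + 133 + 36100 - 25270)) = -93203/((-1/57*10979)) = -93203/(-10979/57) = -93203*(-57/10979) = 5312571/10979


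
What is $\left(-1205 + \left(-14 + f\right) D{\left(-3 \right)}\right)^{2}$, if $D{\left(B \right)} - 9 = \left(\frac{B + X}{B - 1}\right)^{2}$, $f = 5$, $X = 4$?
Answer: $\frac{423742225}{256} \approx 1.6552 \cdot 10^{6}$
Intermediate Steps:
$D{\left(B \right)} = 9 + \frac{\left(4 + B\right)^{2}}{\left(-1 + B\right)^{2}}$ ($D{\left(B \right)} = 9 + \left(\frac{B + 4}{B - 1}\right)^{2} = 9 + \left(\frac{4 + B}{-1 + B}\right)^{2} = 9 + \frac{\left(4 + B\right)^{2}}{\left(-1 + B\right)^{2}}$)
$\left(-1205 + \left(-14 + f\right) D{\left(-3 \right)}\right)^{2} = \left(-1205 + \left(-14 + 5\right) \left(9 + \frac{\left(4 - 3\right)^{2}}{\left(-1 - 3\right)^{2}}\right)\right)^{2} = \left(-1205 - 9 \left(9 + \frac{1^{2}}{16}\right)\right)^{2} = \left(-1205 - 9 \left(9 + \frac{1}{16} \cdot 1\right)\right)^{2} = \left(-1205 - 9 \left(9 + \frac{1}{16}\right)\right)^{2} = \left(-1205 - \frac{1305}{16}\right)^{2} = \left(- \frac{20585}{16}\right)^{2} = \frac{423742225}{256}$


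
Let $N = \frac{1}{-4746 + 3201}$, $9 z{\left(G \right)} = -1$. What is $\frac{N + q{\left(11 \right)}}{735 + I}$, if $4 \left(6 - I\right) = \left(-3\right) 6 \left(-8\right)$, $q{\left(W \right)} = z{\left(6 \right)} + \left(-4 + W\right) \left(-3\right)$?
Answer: $- \frac{97853}{3267675} \approx -0.029946$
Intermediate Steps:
$z{\left(G \right)} = - \frac{1}{9}$ ($z{\left(G \right)} = \frac{1}{9} \left(-1\right) = - \frac{1}{9}$)
$N = - \frac{1}{1545}$ ($N = \frac{1}{-1545} = - \frac{1}{1545} \approx -0.00064725$)
$q{\left(W \right)} = \frac{107}{9} - 3 W$ ($q{\left(W \right)} = - \frac{1}{9} + \left(-4 + W\right) \left(-3\right) = - \frac{1}{9} - \left(-12 + 3 W\right) = \frac{107}{9} - 3 W$)
$I = -30$ ($I = 6 - \frac{\left(-3\right) 6 \left(-8\right)}{4} = 6 - \frac{\left(-18\right) \left(-8\right)}{4} = 6 - 36 = -30$)
$\frac{N + q{\left(11 \right)}}{735 + I} = \frac{- \frac{1}{1545} + \left(\frac{107}{9} - 33\right)}{735 - 30} = \frac{- \frac{1}{1545} + \left(\frac{107}{9} - 33\right)}{705} = \left(- \frac{1}{1545} - \frac{190}{9}\right) \frac{1}{705} = \left(- \frac{97853}{4635}\right) \frac{1}{705} = - \frac{97853}{3267675}$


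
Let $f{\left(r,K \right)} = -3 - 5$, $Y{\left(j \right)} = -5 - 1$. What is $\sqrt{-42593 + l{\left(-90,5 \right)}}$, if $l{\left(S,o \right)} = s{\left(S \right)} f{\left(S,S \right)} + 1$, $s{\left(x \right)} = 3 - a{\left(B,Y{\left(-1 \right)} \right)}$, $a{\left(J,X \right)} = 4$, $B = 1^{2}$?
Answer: $2 i \sqrt{10646} \approx 206.36 i$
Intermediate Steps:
$B = 1$
$Y{\left(j \right)} = -6$ ($Y{\left(j \right)} = -5 - 1 = -6$)
$f{\left(r,K \right)} = -8$
$s{\left(x \right)} = -1$ ($s{\left(x \right)} = 3 - 4 = -1$)
$l{\left(S,o \right)} = 9$ ($l{\left(S,o \right)} = \left(-1\right) \left(-8\right) + 1 = 8 + 1 = 9$)
$\sqrt{-42593 + l{\left(-90,5 \right)}} = \sqrt{-42593 + 9} = \sqrt{-42584} = 2 i \sqrt{10646}$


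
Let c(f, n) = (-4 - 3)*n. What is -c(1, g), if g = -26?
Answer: -182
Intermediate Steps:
c(f, n) = -7*n
-c(1, g) = -(-7)*(-26) = -1*182 = -182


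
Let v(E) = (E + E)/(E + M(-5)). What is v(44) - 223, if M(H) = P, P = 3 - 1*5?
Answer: -4639/21 ≈ -220.90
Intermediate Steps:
P = -2 (P = 3 - 5 = -2)
M(H) = -2
v(E) = 2*E/(-2 + E) (v(E) = (E + E)/(E - 2) = (2*E)/(-2 + E) = 2*E/(-2 + E))
v(44) - 223 = 2*44/(-2 + 44) - 223 = 2*44/42 - 223 = 2*44*(1/42) - 223 = 44/21 - 223 = -4639/21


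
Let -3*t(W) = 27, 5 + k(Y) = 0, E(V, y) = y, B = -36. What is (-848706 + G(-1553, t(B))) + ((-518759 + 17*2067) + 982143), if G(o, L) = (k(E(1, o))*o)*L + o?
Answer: -421621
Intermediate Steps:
k(Y) = -5 (k(Y) = -5 + 0 = -5)
t(W) = -9 (t(W) = -1/3*27 = -9)
G(o, L) = o - 5*L*o (G(o, L) = (-5*o)*L + o = -5*L*o + o = o - 5*L*o)
(-848706 + G(-1553, t(B))) + ((-518759 + 17*2067) + 982143) = (-848706 - 1553*(1 - 5*(-9))) + ((-518759 + 17*2067) + 982143) = (-848706 - 1553*(1 + 45)) + ((-518759 + 35139) + 982143) = (-848706 - 1553*46) + (-483620 + 982143) = (-848706 - 71438) + 498523 = -920144 + 498523 = -421621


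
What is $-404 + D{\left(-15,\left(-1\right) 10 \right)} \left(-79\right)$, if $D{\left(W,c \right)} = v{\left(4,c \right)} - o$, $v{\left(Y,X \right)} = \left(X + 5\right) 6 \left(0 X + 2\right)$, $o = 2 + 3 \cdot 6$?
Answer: $5916$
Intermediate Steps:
$o = 20$ ($o = 2 + 18 = 20$)
$v{\left(Y,X \right)} = 60 + 12 X$ ($v{\left(Y,X \right)} = \left(5 + X\right) 6 \left(0 + 2\right) = \left(30 + 6 X\right) 2 = 60 + 12 X$)
$D{\left(W,c \right)} = 40 + 12 c$ ($D{\left(W,c \right)} = \left(60 + 12 c\right) - 20 = 40 + 12 c$)
$-404 + D{\left(-15,\left(-1\right) 10 \right)} \left(-79\right) = -404 + \left(40 + 12 \left(\left(-1\right) 10\right)\right) \left(-79\right) = -404 + \left(40 + 12 \left(-10\right)\right) \left(-79\right) = -404 + \left(40 - 120\right) \left(-79\right) = -404 - -6320 = -404 + 6320 = 5916$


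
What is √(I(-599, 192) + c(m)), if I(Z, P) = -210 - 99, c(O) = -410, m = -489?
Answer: I*√719 ≈ 26.814*I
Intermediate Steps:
I(Z, P) = -309
√(I(-599, 192) + c(m)) = √(-309 - 410) = √(-719) = I*√719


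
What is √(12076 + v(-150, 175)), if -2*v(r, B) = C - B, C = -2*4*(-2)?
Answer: √48622/2 ≈ 110.25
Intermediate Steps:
C = 16 (C = -8*(-2) = 16)
v(r, B) = -8 + B/2 (v(r, B) = -(16 - B)/2 = -8 + B/2)
√(12076 + v(-150, 175)) = √(12076 + (-8 + (½)*175)) = √(12076 + (-8 + 175/2)) = √(12076 + 159/2) = √(24311/2) = √48622/2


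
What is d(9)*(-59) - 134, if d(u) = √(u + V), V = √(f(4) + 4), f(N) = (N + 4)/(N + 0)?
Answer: -134 - 59*√(9 + √6) ≈ -333.64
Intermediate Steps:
f(N) = (4 + N)/N
V = √6 (V = √((4 + 4)/4 + 4) = √((¼)*8 + 4) = √(2 + 4) = √6 ≈ 2.4495)
d(u) = √(u + √6)
d(9)*(-59) - 134 = √(9 + √6)*(-59) - 134 = -59*√(9 + √6) - 134 = -134 - 59*√(9 + √6)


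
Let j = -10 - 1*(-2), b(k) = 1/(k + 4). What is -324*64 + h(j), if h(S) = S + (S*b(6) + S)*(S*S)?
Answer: -106536/5 ≈ -21307.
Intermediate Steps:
b(k) = 1/(4 + k)
j = -8 (j = -10 + 2 = -8)
h(S) = S + 11*S³/10 (h(S) = S + (S/(4 + 6) + S)*(S*S) = S + (S/10 + S)*S² = S + (11*S/10)*S² = S + 11*S³/10)
-324*64 + h(j) = -324*64 + (-8 + (11/10)*(-8)³) = -20736 + (-8 + (11/10)*(-512)) = -20736 + (-8 - 2816/5) = -20736 - 2856/5 = -106536/5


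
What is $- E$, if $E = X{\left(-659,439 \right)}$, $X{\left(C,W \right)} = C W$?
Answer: $289301$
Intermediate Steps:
$E = -289301$ ($E = \left(-659\right) 439 = -289301$)
$- E = \left(-1\right) \left(-289301\right) = 289301$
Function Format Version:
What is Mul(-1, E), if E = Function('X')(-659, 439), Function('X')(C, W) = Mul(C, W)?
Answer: 289301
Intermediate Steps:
E = -289301 (E = Mul(-659, 439) = -289301)
Mul(-1, E) = Mul(-1, -289301) = 289301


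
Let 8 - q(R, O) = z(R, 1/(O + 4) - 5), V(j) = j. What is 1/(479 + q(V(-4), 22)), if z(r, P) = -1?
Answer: 1/488 ≈ 0.0020492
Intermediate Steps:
q(R, O) = 9 (q(R, O) = 8 - 1*(-1) = 8 + 1 = 9)
1/(479 + q(V(-4), 22)) = 1/(479 + 9) = 1/488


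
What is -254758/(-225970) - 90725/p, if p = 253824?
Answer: 22081283171/28678304640 ≈ 0.76996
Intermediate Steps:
-254758/(-225970) - 90725/p = -254758/(-225970) - 90725/253824 = -254758*(-1/225970) - 90725*1/253824 = 127379/112985 - 90725/253824 = 22081283171/28678304640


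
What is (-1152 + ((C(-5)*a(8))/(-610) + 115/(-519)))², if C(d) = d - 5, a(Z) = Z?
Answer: 1330354937388961/1002292281 ≈ 1.3273e+6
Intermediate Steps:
C(d) = -5 + d
(-1152 + ((C(-5)*a(8))/(-610) + 115/(-519)))² = (-1152 + (((-5 - 5)*8)/(-610) + 115/(-519)))² = (-1152 + (-10*8*(-1/610) + 115*(-1/519)))² = (-1152 + (-80*(-1/610) - 115/519))² = (-1152 + (8/61 - 115/519))² = (-1152 - 2863/31659)² = (-36474031/31659)² = 1330354937388961/1002292281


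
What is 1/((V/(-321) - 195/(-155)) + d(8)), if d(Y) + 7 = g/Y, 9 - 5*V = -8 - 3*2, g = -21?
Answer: -398040/3336079 ≈ -0.11931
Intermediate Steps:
V = 23/5 (V = 9/5 - (-8 - 3*2)/5 = 9/5 - (-8 - 6)/5 = 9/5 - ⅕*(-14) = 9/5 + 14/5 = 23/5 ≈ 4.6000)
d(Y) = -7 - 21/Y
1/((V/(-321) - 195/(-155)) + d(8)) = 1/(((23/5)/(-321) - 195/(-155)) + (-7 - 21/8)) = 1/(((23/5)*(-1/321) - 195*(-1/155)) + (-7 - 21*⅛)) = 1/((-23/1605 + 39/31) + (-7 - 21/8)) = 1/(61882/49755 - 77/8) = 1/(-3336079/398040) = -398040/3336079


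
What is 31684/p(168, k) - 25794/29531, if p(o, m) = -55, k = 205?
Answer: -937078874/1624205 ≈ -576.95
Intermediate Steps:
31684/p(168, k) - 25794/29531 = 31684/(-55) - 25794/29531 = 31684*(-1/55) - 25794*1/29531 = -31684/55 - 25794/29531 = -937078874/1624205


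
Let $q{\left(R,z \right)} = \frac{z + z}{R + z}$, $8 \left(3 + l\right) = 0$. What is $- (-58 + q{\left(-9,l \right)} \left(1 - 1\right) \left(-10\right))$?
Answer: $58$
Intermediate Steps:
$l = -3$ ($l = -3 + \frac{1}{8} \cdot 0 = -3 + 0 = -3$)
$q{\left(R,z \right)} = \frac{2 z}{R + z}$
$- (-58 + q{\left(-9,l \right)} \left(1 - 1\right) \left(-10\right)) = - (-58 + 2 \left(-3\right) \frac{1}{-9 - 3} \left(1 - 1\right) \left(-10\right)) = - (-58 + 2 \left(-3\right) \frac{1}{-12} \left(1 - 1\right) \left(-10\right)) = - (-58 + 2 \left(-3\right) \left(- \frac{1}{12}\right) 0 \left(-10\right)) = - (-58 + \frac{1}{2} \cdot 0) = - (-58 + 0) = \left(-1\right) \left(-58\right) = 58$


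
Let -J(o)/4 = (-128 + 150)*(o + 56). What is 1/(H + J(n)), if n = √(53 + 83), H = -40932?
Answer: -11465/525521604 + 11*√34/131380401 ≈ -2.1328e-5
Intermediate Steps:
n = 2*√34 (n = √136 = 2*√34 ≈ 11.662)
J(o) = -4928 - 88*o (J(o) = -4*(-128 + 150)*(o + 56) = -88*(56 + o) = -4*(1232 + 22*o) = -4928 - 88*o)
1/(H + J(n)) = 1/(-40932 + (-4928 - 176*√34)) = 1/(-45860 - 176*√34)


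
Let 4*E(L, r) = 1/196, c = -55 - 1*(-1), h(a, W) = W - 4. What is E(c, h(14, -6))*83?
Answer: 83/784 ≈ 0.10587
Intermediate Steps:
h(a, W) = -4 + W
c = -54 (c = -55 + 1 = -54)
E(L, r) = 1/784 (E(L, r) = (1/4)/196 = (1/4)*(1/196) = 1/784)
E(c, h(14, -6))*83 = (1/784)*83 = 83/784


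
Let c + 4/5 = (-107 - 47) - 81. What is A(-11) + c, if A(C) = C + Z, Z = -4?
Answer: -1254/5 ≈ -250.80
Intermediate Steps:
A(C) = -4 + C (A(C) = C - 4 = -4 + C)
c = -1179/5 (c = -4/5 + ((-107 - 47) - 81) = -4/5 + (-154 - 81) = -4/5 - 235 = -1179/5 ≈ -235.80)
A(-11) + c = (-4 - 11) - 1179/5 = -15 - 1179/5 = -1254/5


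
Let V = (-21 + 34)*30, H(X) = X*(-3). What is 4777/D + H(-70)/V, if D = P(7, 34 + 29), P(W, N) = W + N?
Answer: 62591/910 ≈ 68.781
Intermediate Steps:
P(W, N) = N + W
D = 70 (D = (34 + 29) + 7 = 63 + 7 = 70)
H(X) = -3*X
V = 390 (V = 13*30 = 390)
4777/D + H(-70)/V = 4777/70 - 3*(-70)/390 = 4777*(1/70) + 210*(1/390) = 4777/70 + 7/13 = 62591/910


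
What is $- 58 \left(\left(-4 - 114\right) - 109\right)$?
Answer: $13166$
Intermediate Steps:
$- 58 \left(\left(-4 - 114\right) - 109\right) = - 58 \left(-118 - 109\right) = \left(-58\right) \left(-227\right) = 13166$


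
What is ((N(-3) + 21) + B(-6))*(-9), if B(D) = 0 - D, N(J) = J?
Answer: -216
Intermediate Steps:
B(D) = -D
((N(-3) + 21) + B(-6))*(-9) = ((-3 + 21) - 1*(-6))*(-9) = (18 + 6)*(-9) = 24*(-9) = -216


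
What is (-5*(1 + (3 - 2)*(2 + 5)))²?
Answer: 1600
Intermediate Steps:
(-5*(1 + (3 - 2)*(2 + 5)))² = (-5*(1 + 1*7))² = (-5*(1 + 7))² = (-5*8)² = (-40)² = 1600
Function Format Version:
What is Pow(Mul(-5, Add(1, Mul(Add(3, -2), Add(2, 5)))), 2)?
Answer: 1600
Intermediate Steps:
Pow(Mul(-5, Add(1, Mul(Add(3, -2), Add(2, 5)))), 2) = Pow(Mul(-5, Add(1, Mul(1, 7))), 2) = Pow(Mul(-5, Add(1, 7)), 2) = Pow(Mul(-5, 8), 2) = Pow(-40, 2) = 1600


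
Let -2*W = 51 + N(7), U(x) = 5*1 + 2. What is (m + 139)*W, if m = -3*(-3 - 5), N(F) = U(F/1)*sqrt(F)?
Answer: -8313/2 - 1141*sqrt(7)/2 ≈ -5665.9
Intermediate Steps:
U(x) = 7 (U(x) = 5 + 2 = 7)
N(F) = 7*sqrt(F)
m = 24 (m = -3*(-8) = 24)
W = -51/2 - 7*sqrt(7)/2 (W = -(51 + 7*sqrt(7))/2 = -51/2 - 7*sqrt(7)/2 ≈ -34.760)
(m + 139)*W = (24 + 139)*(-51/2 - 7*sqrt(7)/2) = 163*(-51/2 - 7*sqrt(7)/2) = -8313/2 - 1141*sqrt(7)/2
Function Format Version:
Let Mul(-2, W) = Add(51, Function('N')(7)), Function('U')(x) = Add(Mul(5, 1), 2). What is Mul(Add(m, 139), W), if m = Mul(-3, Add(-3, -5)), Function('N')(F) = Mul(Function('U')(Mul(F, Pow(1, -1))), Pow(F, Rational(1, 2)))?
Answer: Add(Rational(-8313, 2), Mul(Rational(-1141, 2), Pow(7, Rational(1, 2)))) ≈ -5665.9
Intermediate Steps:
Function('U')(x) = 7 (Function('U')(x) = Add(5, 2) = 7)
Function('N')(F) = Mul(7, Pow(F, Rational(1, 2)))
m = 24 (m = Mul(-3, -8) = 24)
W = Add(Rational(-51, 2), Mul(Rational(-7, 2), Pow(7, Rational(1, 2)))) (W = Mul(Rational(-1, 2), Add(51, Mul(7, Pow(7, Rational(1, 2))))) = Add(Rational(-51, 2), Mul(Rational(-7, 2), Pow(7, Rational(1, 2)))) ≈ -34.760)
Mul(Add(m, 139), W) = Mul(Add(24, 139), Add(Rational(-51, 2), Mul(Rational(-7, 2), Pow(7, Rational(1, 2))))) = Mul(163, Add(Rational(-51, 2), Mul(Rational(-7, 2), Pow(7, Rational(1, 2))))) = Add(Rational(-8313, 2), Mul(Rational(-1141, 2), Pow(7, Rational(1, 2))))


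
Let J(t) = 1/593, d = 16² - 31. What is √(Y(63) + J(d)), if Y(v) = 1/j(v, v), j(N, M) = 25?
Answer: √366474/2965 ≈ 0.20417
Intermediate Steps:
Y(v) = 1/25
d = 225 (d = 256 - 31 = 225)
J(t) = 1/593
√(Y(63) + J(d)) = √(1/25 + 1/593) = √(618/14825) = √366474/2965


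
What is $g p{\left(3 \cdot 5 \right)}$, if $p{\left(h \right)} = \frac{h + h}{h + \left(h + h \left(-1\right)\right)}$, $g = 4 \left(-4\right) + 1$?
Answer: $-30$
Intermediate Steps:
$g = -15$ ($g = -16 + 1 = -15$)
$p{\left(h \right)} = 2$ ($p{\left(h \right)} = \frac{2 h}{h + \left(h - h\right)} = \frac{2 h}{h + 0} = \frac{2 h}{h} = 2$)
$g p{\left(3 \cdot 5 \right)} = \left(-15\right) 2 = -30$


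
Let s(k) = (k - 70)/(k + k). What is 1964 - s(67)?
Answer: 263179/134 ≈ 1964.0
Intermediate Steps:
s(k) = (-70 + k)/(2*k) (s(k) = (-70 + k)/((2*k)) = (-70 + k)*(1/(2*k)) = (-70 + k)/(2*k))
1964 - s(67) = 1964 - (-70 + 67)/(2*67) = 1964 - (-3)/(2*67) = 1964 - 1*(-3/134) = 1964 + 3/134 = 263179/134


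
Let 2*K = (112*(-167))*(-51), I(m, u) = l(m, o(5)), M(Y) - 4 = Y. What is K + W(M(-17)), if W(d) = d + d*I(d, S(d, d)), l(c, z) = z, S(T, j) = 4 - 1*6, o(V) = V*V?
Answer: 476614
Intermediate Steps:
M(Y) = 4 + Y
o(V) = V²
S(T, j) = -2 (S(T, j) = 4 - 6 = -2)
I(m, u) = 25 (I(m, u) = 5² = 25)
W(d) = 26*d (W(d) = d + d*25 = d + 25*d = 26*d)
K = 476952 (K = ((112*(-167))*(-51))/2 = (-18704*(-51))/2 = (½)*953904 = 476952)
K + W(M(-17)) = 476952 + 26*(4 - 17) = 476952 + 26*(-13) = 476952 - 338 = 476614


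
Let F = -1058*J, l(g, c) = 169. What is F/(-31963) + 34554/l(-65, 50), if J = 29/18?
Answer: 764818319/3739671 ≈ 204.51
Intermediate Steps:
J = 29/18 (J = 29*(1/18) = 29/18 ≈ 1.6111)
F = -15341/9 (F = -1058*29/18 = -15341/9 ≈ -1704.6)
F/(-31963) + 34554/l(-65, 50) = -15341/9/(-31963) + 34554/169 = -15341/9*(-1/31963) + 34554*(1/169) = 15341/287667 + 2658/13 = 764818319/3739671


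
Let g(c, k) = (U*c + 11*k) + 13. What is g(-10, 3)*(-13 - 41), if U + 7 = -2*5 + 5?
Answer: -8964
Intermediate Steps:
U = -12 (U = -7 + (-2*5 + 5) = -7 + (-10 + 5) = -7 - 5 = -12)
g(c, k) = 13 - 12*c + 11*k (g(c, k) = (-12*c + 11*k) + 13 = 13 - 12*c + 11*k)
g(-10, 3)*(-13 - 41) = (13 - 12*(-10) + 11*3)*(-13 - 41) = (13 + 120 + 33)*(-54) = 166*(-54) = -8964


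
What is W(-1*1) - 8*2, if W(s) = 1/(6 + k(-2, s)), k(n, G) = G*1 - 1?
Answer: -63/4 ≈ -15.750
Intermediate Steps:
k(n, G) = -1 + G (k(n, G) = G - 1 = -1 + G)
W(s) = 1/(5 + s) (W(s) = 1/(6 + (-1 + s)) = 1/(5 + s))
W(-1*1) - 8*2 = 1/(5 - 1*1) - 8*2 = 1/(5 - 1) - 16 = 1/4 - 16 = -63/4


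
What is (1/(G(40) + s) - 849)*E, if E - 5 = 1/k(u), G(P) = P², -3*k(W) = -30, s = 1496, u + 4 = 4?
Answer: -44684551/10320 ≈ -4329.9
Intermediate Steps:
u = 0 (u = -4 + 4 = 0)
k(W) = 10 (k(W) = -⅓*(-30) = 10)
E = 51/10 (E = 5 + 1/10 = 5 + ⅒ = 51/10 ≈ 5.1000)
(1/(G(40) + s) - 849)*E = (1/(40² + 1496) - 849)*(51/10) = (1/(1600 + 1496) - 849)*(51/10) = (1/3096 - 849)*(51/10) = -2628503/3096*51/10 = -44684551/10320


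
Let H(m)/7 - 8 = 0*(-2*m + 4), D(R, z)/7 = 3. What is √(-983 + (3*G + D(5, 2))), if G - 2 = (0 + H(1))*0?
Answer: 2*I*√239 ≈ 30.919*I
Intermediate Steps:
D(R, z) = 21 (D(R, z) = 7*3 = 21)
H(m) = 56 (H(m) = 56 + 7*(0*(-2*m + 4)) = 56 + 7*(0*(4 - 2*m)) = 56 + 7*0 = 56 + 0 = 56)
G = 2 (G = 2 + (0 + 56)*0 = 2 + 56*0 = 2 + 0 = 2)
√(-983 + (3*G + D(5, 2))) = √(-983 + (3*2 + 21)) = √(-983 + (6 + 21)) = √(-983 + 27) = √(-956) = 2*I*√239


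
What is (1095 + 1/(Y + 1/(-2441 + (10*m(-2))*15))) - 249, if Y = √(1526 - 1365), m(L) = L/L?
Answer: 714901845731/845037640 + 5248681*√161/845037640 ≈ 846.08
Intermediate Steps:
m(L) = 1
Y = √161 ≈ 12.689
(1095 + 1/(Y + 1/(-2441 + (10*m(-2))*15))) - 249 = (1095 + 1/(√161 + 1/(-2441 + (10*1)*15))) - 249 = (1095 + 1/(√161 + 1/(-2441 + 10*15))) - 249 = (1095 + 1/(√161 + 1/(-2441 + 150))) - 249 = (1095 + 1/(√161 + 1/(-2291))) - 249 = (1095 + 1/(√161 - 1/2291)) - 249 = (1095 + 1/(-1/2291 + √161)) - 249 = 846 + 1/(-1/2291 + √161)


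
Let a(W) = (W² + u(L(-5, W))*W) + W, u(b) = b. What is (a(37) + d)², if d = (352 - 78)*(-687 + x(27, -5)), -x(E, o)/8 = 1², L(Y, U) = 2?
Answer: 35702102500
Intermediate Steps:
x(E, o) = -8 (x(E, o) = -8*1² = -8*1 = -8)
d = -190430 (d = (352 - 78)*(-687 - 8) = 274*(-695) = -190430)
a(W) = W² + 3*W (a(W) = (W² + 2*W) + W = W² + 3*W)
(a(37) + d)² = (37*(3 + 37) - 190430)² = (37*40 - 190430)² = (1480 - 190430)² = (-188950)² = 35702102500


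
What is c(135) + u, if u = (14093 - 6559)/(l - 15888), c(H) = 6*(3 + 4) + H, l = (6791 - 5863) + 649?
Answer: 2525513/14311 ≈ 176.47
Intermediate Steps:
l = 1577 (l = 928 + 649 = 1577)
c(H) = 42 + H (c(H) = 6*7 + H = 42 + H)
u = -7534/14311 (u = (14093 - 6559)/(1577 - 15888) = 7534/(-14311) = 7534*(-1/14311) = -7534/14311 ≈ -0.52645)
c(135) + u = (42 + 135) - 7534/14311 = 177 - 7534/14311 = 2525513/14311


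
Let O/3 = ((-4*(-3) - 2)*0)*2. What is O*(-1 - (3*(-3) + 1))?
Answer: 0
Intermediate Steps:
O = 0 (O = 3*(((-4*(-3) - 2)*0)*2) = 3*(((12 - 2)*0)*2) = 3*((10*0)*2) = 3*(0*2) = 3*0 = 0)
O*(-1 - (3*(-3) + 1)) = 0*(-1 - (3*(-3) + 1)) = 0*(-1 - (-9 + 1)) = 0*(-1 - 1*(-8)) = 0*(-1 + 8) = 0*7 = 0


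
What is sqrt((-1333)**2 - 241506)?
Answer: sqrt(1535383) ≈ 1239.1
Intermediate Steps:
sqrt((-1333)**2 - 241506) = sqrt(1776889 - 241506) = sqrt(1535383)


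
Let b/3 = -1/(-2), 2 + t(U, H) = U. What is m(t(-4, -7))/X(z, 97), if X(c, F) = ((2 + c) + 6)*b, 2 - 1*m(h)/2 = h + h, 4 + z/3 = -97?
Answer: -56/885 ≈ -0.063277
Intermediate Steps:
t(U, H) = -2 + U
z = -303 (z = -12 + 3*(-97) = -12 - 291 = -303)
b = 3/2 (b = 3*(-1/(-2)) = 3*(-1*(-½)) = 3*(½) = 3/2 ≈ 1.5000)
m(h) = 4 - 4*h (m(h) = 4 - 2*(h + h) = 4 - 4*h)
X(c, F) = 12 + 3*c/2 (X(c, F) = ((2 + c) + 6)*(3/2) = (8 + c)*(3/2) = 12 + 3*c/2)
m(t(-4, -7))/X(z, 97) = (4 - 4*(-2 - 4))/(12 + (3/2)*(-303)) = (4 - 4*(-6))/(12 - 909/2) = (4 + 24)/(-885/2) = 28*(-2/885) = -56/885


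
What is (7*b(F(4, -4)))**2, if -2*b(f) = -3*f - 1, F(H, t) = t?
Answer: 5929/4 ≈ 1482.3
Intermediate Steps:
b(f) = 1/2 + 3*f/2 (b(f) = -(-3*f - 1)/2 = -(-1 - 3*f)/2 = 1/2 + 3*f/2)
(7*b(F(4, -4)))**2 = (7*(1/2 + (3/2)*(-4)))**2 = (7*(1/2 - 6))**2 = (7*(-11/2))**2 = (-77/2)**2 = 5929/4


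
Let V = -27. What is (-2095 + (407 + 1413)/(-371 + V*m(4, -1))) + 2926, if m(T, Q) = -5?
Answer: 48574/59 ≈ 823.29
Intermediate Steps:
(-2095 + (407 + 1413)/(-371 + V*m(4, -1))) + 2926 = (-2095 + (407 + 1413)/(-371 - 27*(-5))) + 2926 = (-2095 + 1820/(-371 + 135)) + 2926 = (-2095 + 1820/(-236)) + 2926 = (-2095 + 1820*(-1/236)) + 2926 = (-2095 - 455/59) + 2926 = -124060/59 + 2926 = 48574/59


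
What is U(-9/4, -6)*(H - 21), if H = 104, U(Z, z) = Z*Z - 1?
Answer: 5395/16 ≈ 337.19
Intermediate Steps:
U(Z, z) = -1 + Z² (U(Z, z) = Z² - 1 = -1 + Z²)
U(-9/4, -6)*(H - 21) = (-1 + (-9/4)²)*(104 - 21) = (-1 + (-9*¼)²)*83 = (-1 + (-9/4)²)*83 = (-1 + 81/16)*83 = (65/16)*83 = 5395/16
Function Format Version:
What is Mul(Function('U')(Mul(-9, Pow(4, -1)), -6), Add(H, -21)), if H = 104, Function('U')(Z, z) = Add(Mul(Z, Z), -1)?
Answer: Rational(5395, 16) ≈ 337.19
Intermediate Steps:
Function('U')(Z, z) = Add(-1, Pow(Z, 2)) (Function('U')(Z, z) = Add(Pow(Z, 2), -1) = Add(-1, Pow(Z, 2)))
Mul(Function('U')(Mul(-9, Pow(4, -1)), -6), Add(H, -21)) = Mul(Add(-1, Pow(Mul(-9, Pow(4, -1)), 2)), Add(104, -21)) = Mul(Add(-1, Pow(Mul(-9, Rational(1, 4)), 2)), 83) = Mul(Add(-1, Pow(Rational(-9, 4), 2)), 83) = Mul(Add(-1, Rational(81, 16)), 83) = Mul(Rational(65, 16), 83) = Rational(5395, 16)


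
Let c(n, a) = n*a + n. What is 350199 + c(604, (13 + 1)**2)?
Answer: 469187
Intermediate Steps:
c(n, a) = n + a*n (c(n, a) = a*n + n = n + a*n)
350199 + c(604, (13 + 1)**2) = 350199 + 604*(1 + (13 + 1)**2) = 350199 + 604*(1 + 14**2) = 350199 + 604*(1 + 196) = 350199 + 604*197 = 350199 + 118988 = 469187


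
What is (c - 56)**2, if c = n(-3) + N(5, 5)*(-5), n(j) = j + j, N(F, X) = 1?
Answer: 4489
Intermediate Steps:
n(j) = 2*j
c = -11 (c = 2*(-3) + 1*(-5) = -6 - 5 = -11)
(c - 56)**2 = (-11 - 56)**2 = (-67)**2 = 4489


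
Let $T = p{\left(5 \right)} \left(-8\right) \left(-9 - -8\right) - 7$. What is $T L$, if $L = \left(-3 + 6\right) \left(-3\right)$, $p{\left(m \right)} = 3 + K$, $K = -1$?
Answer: $-81$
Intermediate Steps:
$p{\left(m \right)} = 2$ ($p{\left(m \right)} = 3 - 1 = 2$)
$L = -9$ ($L = 3 \left(-3\right) = -9$)
$T = 9$ ($T = 2 \left(-8\right) \left(-9 - -8\right) - 7 = - 16 \left(-9 + 8\right) - 7 = \left(-16\right) \left(-1\right) - 7 = 16 - 7 = 9$)
$T L = 9 \left(-9\right) = -81$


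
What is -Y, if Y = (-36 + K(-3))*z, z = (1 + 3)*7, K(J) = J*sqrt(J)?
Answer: 1008 + 84*I*sqrt(3) ≈ 1008.0 + 145.49*I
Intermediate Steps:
K(J) = J**(3/2)
z = 28 (z = 4*7 = 28)
Y = -1008 - 84*I*sqrt(3) (Y = (-36 + (-3)**(3/2))*28 = (-36 - 3*I*sqrt(3))*28 = -1008 - 84*I*sqrt(3) ≈ -1008.0 - 145.49*I)
-Y = -(-1008 - 84*I*sqrt(3)) = 1008 + 84*I*sqrt(3)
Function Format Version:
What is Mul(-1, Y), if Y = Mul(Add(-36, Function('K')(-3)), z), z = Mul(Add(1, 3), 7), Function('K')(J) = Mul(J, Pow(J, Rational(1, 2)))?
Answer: Add(1008, Mul(84, I, Pow(3, Rational(1, 2)))) ≈ Add(1008.0, Mul(145.49, I))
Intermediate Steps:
Function('K')(J) = Pow(J, Rational(3, 2))
z = 28 (z = Mul(4, 7) = 28)
Y = Add(-1008, Mul(-84, I, Pow(3, Rational(1, 2)))) (Y = Mul(Add(-36, Pow(-3, Rational(3, 2))), 28) = Mul(Add(-36, Mul(-3, I, Pow(3, Rational(1, 2)))), 28) = Add(-1008, Mul(-84, I, Pow(3, Rational(1, 2)))) ≈ Add(-1008.0, Mul(-145.49, I)))
Mul(-1, Y) = Mul(-1, Add(-1008, Mul(-84, I, Pow(3, Rational(1, 2))))) = Add(1008, Mul(84, I, Pow(3, Rational(1, 2))))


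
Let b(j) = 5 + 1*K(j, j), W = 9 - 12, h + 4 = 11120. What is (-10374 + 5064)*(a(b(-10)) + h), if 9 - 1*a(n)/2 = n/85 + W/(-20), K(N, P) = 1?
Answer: -1005026355/17 ≈ -5.9119e+7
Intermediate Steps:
h = 11116 (h = -4 + 11120 = 11116)
W = -3
b(j) = 6 (b(j) = 5 + 1*1 = 5 + 1 = 6)
a(n) = 177/10 - 2*n/85 (a(n) = 18 - 2*(n/85 - 3/(-20)) = 18 - 2*(n*(1/85) - 3*(-1/20)) = 18 - 2*(n/85 + 3/20) = 18 - 2*(3/20 + n/85) = 18 + (-3/10 - 2*n/85) = 177/10 - 2*n/85)
(-10374 + 5064)*(a(b(-10)) + h) = (-10374 + 5064)*((177/10 - 2/85*6) + 11116) = -5310*((177/10 - 12/85) + 11116) = -5310*(597/34 + 11116) = -5310*378541/34 = -1005026355/17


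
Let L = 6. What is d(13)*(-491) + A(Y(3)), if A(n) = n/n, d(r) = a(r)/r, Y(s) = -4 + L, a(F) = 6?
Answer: -2933/13 ≈ -225.62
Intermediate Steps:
Y(s) = 2 (Y(s) = -4 + 6 = 2)
d(r) = 6/r
A(n) = 1
d(13)*(-491) + A(Y(3)) = (6/13)*(-491) + 1 = -2946/13 + 1 = -2933/13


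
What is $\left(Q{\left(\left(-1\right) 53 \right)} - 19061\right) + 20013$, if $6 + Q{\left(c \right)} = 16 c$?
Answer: $98$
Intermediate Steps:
$Q{\left(c \right)} = -6 + 16 c$
$\left(Q{\left(\left(-1\right) 53 \right)} - 19061\right) + 20013 = \left(\left(-6 + 16 \left(\left(-1\right) 53\right)\right) - 19061\right) + 20013 = \left(\left(-6 + 16 \left(-53\right)\right) - 19061\right) + 20013 = \left(\left(-6 - 848\right) - 19061\right) + 20013 = \left(-854 - 19061\right) + 20013 = -19915 + 20013 = 98$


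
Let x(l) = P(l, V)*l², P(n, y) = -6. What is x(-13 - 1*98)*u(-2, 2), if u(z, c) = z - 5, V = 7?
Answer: 517482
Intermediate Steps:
x(l) = -6*l²
u(z, c) = -5 + z
x(-13 - 1*98)*u(-2, 2) = (-6*(-13 - 1*98)²)*(-5 - 2) = -6*(-13 - 98)²*(-7) = -6*(-111)²*(-7) = -6*12321*(-7) = -73926*(-7) = 517482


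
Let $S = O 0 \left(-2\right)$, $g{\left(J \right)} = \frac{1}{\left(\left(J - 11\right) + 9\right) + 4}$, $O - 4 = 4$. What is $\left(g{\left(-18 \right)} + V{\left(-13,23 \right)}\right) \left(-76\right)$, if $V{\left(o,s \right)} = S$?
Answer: $\frac{19}{4} \approx 4.75$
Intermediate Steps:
$O = 8$ ($O = 4 + 4 = 8$)
$g{\left(J \right)} = \frac{1}{2 + J}$ ($g{\left(J \right)} = \frac{1}{\left(\left(-11 + J\right) + 9\right) + 4} = \frac{1}{\left(-2 + J\right) + 4} = \frac{1}{2 + J}$)
$S = 0$ ($S = 8 \cdot 0 \left(-2\right) = 0 \left(-2\right) = 0$)
$V{\left(o,s \right)} = 0$
$\left(g{\left(-18 \right)} + V{\left(-13,23 \right)}\right) \left(-76\right) = \left(\frac{1}{2 - 18} + 0\right) \left(-76\right) = \left(\frac{1}{-16} + 0\right) \left(-76\right) = \left(- \frac{1}{16} + 0\right) \left(-76\right) = \left(- \frac{1}{16}\right) \left(-76\right) = \frac{19}{4}$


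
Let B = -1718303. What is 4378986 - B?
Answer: 6097289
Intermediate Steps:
4378986 - B = 4378986 - 1*(-1718303) = 4378986 + 1718303 = 6097289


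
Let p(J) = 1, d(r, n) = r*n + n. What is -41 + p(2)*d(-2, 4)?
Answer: -45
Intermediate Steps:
d(r, n) = n + n*r (d(r, n) = n*r + n = n + n*r)
-41 + p(2)*d(-2, 4) = -41 + 1*(4*(1 - 2)) = -41 + 1*(4*(-1)) = -41 + 1*(-4) = -41 - 4 = -45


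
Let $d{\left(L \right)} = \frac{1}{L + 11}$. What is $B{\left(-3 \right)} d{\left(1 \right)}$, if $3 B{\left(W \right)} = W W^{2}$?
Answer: $- \frac{3}{4} \approx -0.75$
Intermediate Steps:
$B{\left(W \right)} = \frac{W^{3}}{3}$ ($B{\left(W \right)} = \frac{W W^{2}}{3} = \frac{W^{3}}{3}$)
$d{\left(L \right)} = \frac{1}{11 + L}$
$B{\left(-3 \right)} d{\left(1 \right)} = \frac{\frac{1}{3} \left(-3\right)^{3}}{11 + 1} = \frac{\frac{1}{3} \left(-27\right)}{12} = \left(-9\right) \frac{1}{12} = - \frac{3}{4}$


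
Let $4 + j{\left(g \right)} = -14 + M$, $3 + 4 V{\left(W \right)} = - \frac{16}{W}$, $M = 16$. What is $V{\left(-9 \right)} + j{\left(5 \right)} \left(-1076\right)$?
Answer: $\frac{77461}{36} \approx 2151.7$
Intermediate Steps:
$V{\left(W \right)} = - \frac{3}{4} - \frac{4}{W}$ ($V{\left(W \right)} = - \frac{3}{4} + \frac{\left(-16\right) \frac{1}{W}}{4} = - \frac{3}{4} - \frac{4}{W}$)
$j{\left(g \right)} = -2$ ($j{\left(g \right)} = -4 + \left(-14 + 16\right) = -4 + 2 = -2$)
$V{\left(-9 \right)} + j{\left(5 \right)} \left(-1076\right) = \left(- \frac{3}{4} - \frac{4}{-9}\right) - -2152 = \left(- \frac{3}{4} - - \frac{4}{9}\right) + 2152 = \left(- \frac{3}{4} + \frac{4}{9}\right) + 2152 = - \frac{11}{36} + 2152 = \frac{77461}{36}$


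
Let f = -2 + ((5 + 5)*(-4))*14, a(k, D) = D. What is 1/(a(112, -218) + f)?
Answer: -1/780 ≈ -0.0012821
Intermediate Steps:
f = -562 (f = -2 + (10*(-4))*14 = -2 - 40*14 = -2 - 560 = -562)
1/(a(112, -218) + f) = 1/(-218 - 562) = 1/(-780) = -1/780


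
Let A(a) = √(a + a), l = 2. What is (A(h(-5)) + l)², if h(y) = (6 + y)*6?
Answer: 16 + 8*√3 ≈ 29.856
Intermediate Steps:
h(y) = 36 + 6*y
A(a) = √2*√a (A(a) = √(2*a) = √2*√a)
(A(h(-5)) + l)² = (√2*√(36 + 6*(-5)) + 2)² = (√2*√(36 - 30) + 2)² = (√2*√6 + 2)² = (2*√3 + 2)² = (2 + 2*√3)²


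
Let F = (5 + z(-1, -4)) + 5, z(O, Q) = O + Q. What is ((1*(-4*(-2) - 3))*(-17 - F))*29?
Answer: -3190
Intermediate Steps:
F = 5 (F = (5 + (-1 - 4)) + 5 = (5 - 5) + 5 = 0 + 5 = 5)
((1*(-4*(-2) - 3))*(-17 - F))*29 = ((1*(-4*(-2) - 3))*(-17 - 1*5))*29 = ((1*(8 - 3))*(-17 - 5))*29 = ((1*5)*(-22))*29 = (5*(-22))*29 = -110*29 = -3190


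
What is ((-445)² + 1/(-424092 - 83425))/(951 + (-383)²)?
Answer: 25125263481/18732452470 ≈ 1.3413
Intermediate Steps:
((-445)² + 1/(-424092 - 83425))/(951 + (-383)²) = (198025 + 1/(-507517))/(951 + 146689) = (198025 - 1/507517)/147640 = (100501053924/507517)*(1/147640) = 25125263481/18732452470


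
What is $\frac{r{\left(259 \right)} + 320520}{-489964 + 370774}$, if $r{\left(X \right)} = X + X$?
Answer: $- \frac{160519}{59595} \approx -2.6935$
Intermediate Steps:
$r{\left(X \right)} = 2 X$
$\frac{r{\left(259 \right)} + 320520}{-489964 + 370774} = \frac{2 \cdot 259 + 320520}{-489964 + 370774} = \frac{518 + 320520}{-119190} = 321038 \left(- \frac{1}{119190}\right) = - \frac{160519}{59595}$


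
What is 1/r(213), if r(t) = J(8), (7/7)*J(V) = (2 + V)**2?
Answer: 1/100 ≈ 0.010000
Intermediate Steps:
J(V) = (2 + V)**2
r(t) = 100 (r(t) = (2 + 8)**2 = 10**2 = 100)
1/r(213) = 1/100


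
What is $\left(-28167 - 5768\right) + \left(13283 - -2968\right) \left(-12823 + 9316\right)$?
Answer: $-57026192$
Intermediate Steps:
$\left(-28167 - 5768\right) + \left(13283 - -2968\right) \left(-12823 + 9316\right) = -33935 + \left(13283 + \left(-1496 + 4464\right)\right) \left(-3507\right) = -33935 + \left(13283 + 2968\right) \left(-3507\right) = -33935 + 16251 \left(-3507\right) = -33935 - 56992257 = -57026192$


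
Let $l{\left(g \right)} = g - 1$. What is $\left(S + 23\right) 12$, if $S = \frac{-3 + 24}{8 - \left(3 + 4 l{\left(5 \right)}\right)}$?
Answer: $\frac{2784}{11} \approx 253.09$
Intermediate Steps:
$l{\left(g \right)} = -1 + g$ ($l{\left(g \right)} = g - 1 = -1 + g$)
$S = - \frac{21}{11}$ ($S = \frac{-3 + 24}{8 - \left(3 + 4 \left(-1 + 5\right)\right)} = \frac{21}{8 - 19} = \frac{21}{-11} = 21 \left(- \frac{1}{11}\right) = - \frac{21}{11} \approx -1.9091$)
$\left(S + 23\right) 12 = \left(- \frac{21}{11} + 23\right) 12 = \frac{232}{11} \cdot 12 = \frac{2784}{11}$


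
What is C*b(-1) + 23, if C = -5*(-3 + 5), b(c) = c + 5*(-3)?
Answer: 183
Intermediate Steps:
b(c) = -15 + c (b(c) = c - 15 = -15 + c)
C = -10 (C = -5*2 = -10)
C*b(-1) + 23 = -10*(-15 - 1) + 23 = -10*(-16) + 23 = 160 + 23 = 183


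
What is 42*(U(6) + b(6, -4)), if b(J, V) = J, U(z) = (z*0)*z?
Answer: 252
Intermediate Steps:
U(z) = 0 (U(z) = 0*z = 0)
42*(U(6) + b(6, -4)) = 42*(0 + 6) = 42*6 = 252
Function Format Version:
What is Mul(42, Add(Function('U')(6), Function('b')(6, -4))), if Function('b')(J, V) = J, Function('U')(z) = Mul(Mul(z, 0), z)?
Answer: 252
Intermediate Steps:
Function('U')(z) = 0 (Function('U')(z) = Mul(0, z) = 0)
Mul(42, Add(Function('U')(6), Function('b')(6, -4))) = Mul(42, Add(0, 6)) = Mul(42, 6) = 252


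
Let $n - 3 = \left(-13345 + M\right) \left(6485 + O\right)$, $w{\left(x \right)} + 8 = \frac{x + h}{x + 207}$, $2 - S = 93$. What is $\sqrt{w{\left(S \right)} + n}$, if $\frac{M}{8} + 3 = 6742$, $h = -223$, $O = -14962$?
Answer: $\frac{i \sqrt{1156834074002}}{58} \approx 18544.0 i$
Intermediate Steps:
$S = -91$ ($S = 2 - 93 = -91$)
$M = 53912$ ($M = -24 + 8 \cdot 6742 = -24 + 53936 = 53912$)
$w{\left(x \right)} = -8 + \frac{-223 + x}{207 + x}$ ($w{\left(x \right)} = -8 + \frac{x - 223}{x + 207} = -8 + \frac{-223 + x}{207 + x}$)
$n = -343886456$ ($n = 3 + \left(-13345 + 53912\right) \left(6485 - 14962\right) = 3 + 40567 \left(-8477\right) = 3 - 343886459 = -343886456$)
$\sqrt{w{\left(S \right)} + n} = \sqrt{\frac{-1879 - -637}{207 - 91} - 343886456} = \sqrt{\frac{-1879 + 637}{116} - 343886456} = \sqrt{\frac{1}{116} \left(-1242\right) - 343886456} = \sqrt{- \frac{621}{58} - 343886456} = \sqrt{- \frac{19945415069}{58}} = \frac{i \sqrt{1156834074002}}{58}$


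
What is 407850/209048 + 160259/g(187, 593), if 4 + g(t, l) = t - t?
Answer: -1046881001/26131 ≈ -40063.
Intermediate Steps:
g(t, l) = -4 (g(t, l) = -4 + (t - t) = -4 + 0 = -4)
407850/209048 + 160259/g(187, 593) = 407850/209048 + 160259/(-4) = 407850*(1/209048) + 160259*(-¼) = 203925/104524 - 160259/4 = -1046881001/26131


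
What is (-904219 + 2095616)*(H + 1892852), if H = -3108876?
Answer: -1448767345528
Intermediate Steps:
(-904219 + 2095616)*(H + 1892852) = (-904219 + 2095616)*(-3108876 + 1892852) = 1191397*(-1216024) = -1448767345528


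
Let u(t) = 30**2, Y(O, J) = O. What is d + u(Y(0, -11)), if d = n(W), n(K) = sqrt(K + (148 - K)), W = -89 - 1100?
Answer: 900 + 2*sqrt(37) ≈ 912.17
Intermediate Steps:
u(t) = 900
W = -1189
n(K) = 2*sqrt(37) (n(K) = sqrt(148) = 2*sqrt(37))
d = 2*sqrt(37) ≈ 12.166
d + u(Y(0, -11)) = 2*sqrt(37) + 900 = 900 + 2*sqrt(37)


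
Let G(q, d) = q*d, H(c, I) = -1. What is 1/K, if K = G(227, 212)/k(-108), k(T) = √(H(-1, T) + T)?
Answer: I*√109/48124 ≈ 0.00021695*I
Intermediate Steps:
G(q, d) = d*q
k(T) = √(-1 + T)
K = -48124*I*√109/109 (K = (212*227)/(√(-1 - 108)) = 48124/(√(-109)) = 48124/((I*√109)) = 48124*(-I*√109/109) = -48124*I*√109/109 ≈ -4609.4*I)
1/K = 1/(-48124*I*√109/109) = I*√109/48124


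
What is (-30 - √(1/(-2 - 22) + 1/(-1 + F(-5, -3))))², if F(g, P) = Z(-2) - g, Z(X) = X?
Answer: (360 + √66)²/144 ≈ 941.08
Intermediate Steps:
F(g, P) = -2 - g
(-30 - √(1/(-2 - 22) + 1/(-1 + F(-5, -3))))² = (-30 - √(1/(-2 - 22) + 1/(-1 + (-2 - 1*(-5)))))² = (-30 - √(1/(-24) + 1/(-1 + (-2 + 5))))² = (-30 - √(-1/24 + 1/(-1 + 3)))² = (-30 - √(-1/24 + 1/2))² = (-30 - √(-1/24 + ½))² = (-30 - √(11/24))² = (-30 - √66/12)²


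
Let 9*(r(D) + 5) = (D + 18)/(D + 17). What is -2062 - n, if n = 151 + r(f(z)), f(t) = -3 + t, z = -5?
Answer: -178858/81 ≈ -2208.1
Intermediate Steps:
r(D) = -5 + (18 + D)/(9*(17 + D)) (r(D) = -5 + ((D + 18)/(D + 17))/9 = -5 + ((18 + D)/(17 + D))/9 = -5 + (18 + D)/(9*(17 + D)))
n = 11836/81 (n = 151 + (-747 - 44*(-3 - 5))/(9*(17 + (-3 - 5))) = 151 + (-747 - 44*(-8))/(9*(17 - 8)) = 151 + (⅑)*(-747 + 352)/9 = 151 + (⅑)*(⅑)*(-395) = 151 - 395/81 = 11836/81 ≈ 146.12)
-2062 - n = -2062 - 1*11836/81 = -2062 - 11836/81 = -178858/81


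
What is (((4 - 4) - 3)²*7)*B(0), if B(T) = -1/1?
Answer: -63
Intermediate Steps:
B(T) = -1 (B(T) = -1*1 = -1)
(((4 - 4) - 3)²*7)*B(0) = (((4 - 4) - 3)²*7)*(-1) = ((0 - 3)²*7)*(-1) = ((-3)²*7)*(-1) = (9*7)*(-1) = 63*(-1) = -63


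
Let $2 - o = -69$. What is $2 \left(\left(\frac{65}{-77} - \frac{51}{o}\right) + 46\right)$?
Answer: $\frac{485880}{5467} \approx 88.875$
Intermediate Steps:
$o = 71$ ($o = 2 - -69 = 2 + 69 = 71$)
$2 \left(\left(\frac{65}{-77} - \frac{51}{o}\right) + 46\right) = 2 \left(\left(\frac{65}{-77} - \frac{51}{71}\right) + 46\right) = 2 \left(\left(65 \left(- \frac{1}{77}\right) - \frac{51}{71}\right) + 46\right) = 2 \left(\left(- \frac{65}{77} - \frac{51}{71}\right) + 46\right) = 2 \left(- \frac{8542}{5467} + 46\right) = 2 \cdot \frac{242940}{5467} = \frac{485880}{5467}$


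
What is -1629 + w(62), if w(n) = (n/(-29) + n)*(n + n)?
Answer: 168023/29 ≈ 5793.9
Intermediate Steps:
w(n) = 56*n²/29 (w(n) = (n*(-1/29) + n)*(2*n) = (-n/29 + n)*(2*n) = (28*n/29)*(2*n) = 56*n²/29)
-1629 + w(62) = -1629 + (56/29)*62² = -1629 + (56/29)*3844 = -1629 + 215264/29 = 168023/29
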